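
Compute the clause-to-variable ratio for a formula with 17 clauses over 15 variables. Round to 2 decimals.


Clause-to-variable ratio = clauses / variables.
17 / 15 = 1.13.

1.13


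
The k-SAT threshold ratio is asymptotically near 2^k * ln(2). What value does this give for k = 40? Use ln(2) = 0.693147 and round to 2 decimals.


Using the asymptotic formula: threshold ~ 2^k * ln(2).
2^40 = 1099511627776.
1099511627776 * 0.693147 = 762123186258.05.

762123186258.05


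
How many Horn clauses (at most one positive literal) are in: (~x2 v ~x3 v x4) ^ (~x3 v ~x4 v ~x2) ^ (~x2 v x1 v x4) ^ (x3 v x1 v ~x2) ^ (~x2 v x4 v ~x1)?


A Horn clause has at most one positive literal.
Clause 1: 1 positive lit(s) -> Horn
Clause 2: 0 positive lit(s) -> Horn
Clause 3: 2 positive lit(s) -> not Horn
Clause 4: 2 positive lit(s) -> not Horn
Clause 5: 1 positive lit(s) -> Horn
Total Horn clauses = 3.

3


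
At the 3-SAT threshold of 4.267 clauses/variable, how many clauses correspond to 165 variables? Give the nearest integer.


The 3-SAT phase transition occurs at approximately 4.267 clauses per variable.
m = 4.267 * 165 = 704.055.
Rounded to nearest integer: 704.

704


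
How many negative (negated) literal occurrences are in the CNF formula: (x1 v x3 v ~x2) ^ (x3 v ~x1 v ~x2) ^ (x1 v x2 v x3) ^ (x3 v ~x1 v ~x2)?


Scan each clause for negated literals.
Clause 1: 1 negative; Clause 2: 2 negative; Clause 3: 0 negative; Clause 4: 2 negative.
Total negative literal occurrences = 5.

5


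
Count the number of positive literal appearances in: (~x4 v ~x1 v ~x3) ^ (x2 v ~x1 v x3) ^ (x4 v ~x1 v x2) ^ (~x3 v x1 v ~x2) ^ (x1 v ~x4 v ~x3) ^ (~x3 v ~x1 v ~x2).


Scan each clause for unnegated literals.
Clause 1: 0 positive; Clause 2: 2 positive; Clause 3: 2 positive; Clause 4: 1 positive; Clause 5: 1 positive; Clause 6: 0 positive.
Total positive literal occurrences = 6.

6


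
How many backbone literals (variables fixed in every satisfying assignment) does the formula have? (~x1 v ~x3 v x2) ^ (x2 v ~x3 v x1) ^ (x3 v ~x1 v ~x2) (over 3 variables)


Find all satisfying assignments: 5 model(s).
Check which variables have the same value in every model.
No variable is fixed across all models.
Backbone size = 0.

0


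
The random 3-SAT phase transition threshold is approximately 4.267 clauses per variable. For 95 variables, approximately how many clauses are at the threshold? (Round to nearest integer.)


The 3-SAT phase transition occurs at approximately 4.267 clauses per variable.
m = 4.267 * 95 = 405.365.
Rounded to nearest integer: 405.

405


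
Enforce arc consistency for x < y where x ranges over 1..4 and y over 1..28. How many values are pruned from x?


For the constraint x < y, x needs a supporting value in y's domain.
x can be at most 27 (one less than y's maximum).
Valid x values from domain: 4 out of 4.
Pruned = 4 - 4 = 0.

0


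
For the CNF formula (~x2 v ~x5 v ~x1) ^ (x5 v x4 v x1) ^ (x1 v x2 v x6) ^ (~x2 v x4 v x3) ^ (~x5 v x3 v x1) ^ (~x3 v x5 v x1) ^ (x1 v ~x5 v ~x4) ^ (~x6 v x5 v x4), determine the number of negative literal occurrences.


Scan each clause for negated literals.
Clause 1: 3 negative; Clause 2: 0 negative; Clause 3: 0 negative; Clause 4: 1 negative; Clause 5: 1 negative; Clause 6: 1 negative; Clause 7: 2 negative; Clause 8: 1 negative.
Total negative literal occurrences = 9.

9


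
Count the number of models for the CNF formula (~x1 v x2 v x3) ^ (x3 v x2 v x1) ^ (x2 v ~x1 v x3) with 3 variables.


Enumerate all 8 truth assignments over 3 variables.
Test each against every clause.
Satisfying assignments found: 6.

6


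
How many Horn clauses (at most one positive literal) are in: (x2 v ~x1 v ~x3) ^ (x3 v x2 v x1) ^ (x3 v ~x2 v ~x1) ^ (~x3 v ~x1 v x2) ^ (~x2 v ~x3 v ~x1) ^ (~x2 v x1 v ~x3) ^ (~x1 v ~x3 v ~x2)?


A Horn clause has at most one positive literal.
Clause 1: 1 positive lit(s) -> Horn
Clause 2: 3 positive lit(s) -> not Horn
Clause 3: 1 positive lit(s) -> Horn
Clause 4: 1 positive lit(s) -> Horn
Clause 5: 0 positive lit(s) -> Horn
Clause 6: 1 positive lit(s) -> Horn
Clause 7: 0 positive lit(s) -> Horn
Total Horn clauses = 6.

6


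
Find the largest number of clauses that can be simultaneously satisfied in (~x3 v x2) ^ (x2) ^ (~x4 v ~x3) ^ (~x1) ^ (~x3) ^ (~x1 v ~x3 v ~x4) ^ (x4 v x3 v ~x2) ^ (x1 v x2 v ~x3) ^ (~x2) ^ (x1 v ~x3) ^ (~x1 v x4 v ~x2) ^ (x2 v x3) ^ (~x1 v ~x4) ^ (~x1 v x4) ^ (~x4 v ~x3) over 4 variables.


Enumerate all 16 truth assignments.
For each, count how many of the 15 clauses are satisfied.
The formula is not fully satisfiable, so the maximum is below 15.
Maximum simultaneously satisfiable clauses = 14.

14


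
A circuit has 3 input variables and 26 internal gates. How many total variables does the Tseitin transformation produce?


The Tseitin transformation introduces one auxiliary variable per gate.
Total variables = inputs + gates = 3 + 26 = 29.

29


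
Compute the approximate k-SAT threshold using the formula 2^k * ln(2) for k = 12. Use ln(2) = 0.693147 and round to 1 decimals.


Using the asymptotic formula: threshold ~ 2^k * ln(2).
2^12 = 4096.
4096 * 0.693147 = 2839.1.

2839.1


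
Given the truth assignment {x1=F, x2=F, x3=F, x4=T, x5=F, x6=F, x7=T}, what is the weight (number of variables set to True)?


The weight is the number of variables assigned True.
True variables: x4, x7.
Weight = 2.

2


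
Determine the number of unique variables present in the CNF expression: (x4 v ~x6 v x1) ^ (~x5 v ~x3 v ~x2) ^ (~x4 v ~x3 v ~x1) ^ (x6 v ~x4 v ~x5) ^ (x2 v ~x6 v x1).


Identify each distinct variable in the formula.
Variables found: x1, x2, x3, x4, x5, x6.
Total distinct variables = 6.

6


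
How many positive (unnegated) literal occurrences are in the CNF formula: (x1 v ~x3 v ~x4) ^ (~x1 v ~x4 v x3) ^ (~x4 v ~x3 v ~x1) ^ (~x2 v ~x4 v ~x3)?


Scan each clause for unnegated literals.
Clause 1: 1 positive; Clause 2: 1 positive; Clause 3: 0 positive; Clause 4: 0 positive.
Total positive literal occurrences = 2.

2


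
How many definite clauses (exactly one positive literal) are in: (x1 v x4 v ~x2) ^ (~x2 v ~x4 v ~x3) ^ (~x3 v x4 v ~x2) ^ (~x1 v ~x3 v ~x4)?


A definite clause has exactly one positive literal.
Clause 1: 2 positive -> not definite
Clause 2: 0 positive -> not definite
Clause 3: 1 positive -> definite
Clause 4: 0 positive -> not definite
Definite clause count = 1.

1


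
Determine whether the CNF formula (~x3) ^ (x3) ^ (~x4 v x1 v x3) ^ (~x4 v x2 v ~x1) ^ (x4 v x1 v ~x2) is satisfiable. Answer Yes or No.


Check all 16 possible truth assignments.
Number of satisfying assignments found: 0.
The formula is unsatisfiable.

No


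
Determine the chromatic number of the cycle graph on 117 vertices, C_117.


An odd cycle cannot be 2-colored: alternating two colors around the cycle returns to the start with a conflict.
Since 117 is odd, three colors are required (and three suffice).
Chromatic number = 3.

3


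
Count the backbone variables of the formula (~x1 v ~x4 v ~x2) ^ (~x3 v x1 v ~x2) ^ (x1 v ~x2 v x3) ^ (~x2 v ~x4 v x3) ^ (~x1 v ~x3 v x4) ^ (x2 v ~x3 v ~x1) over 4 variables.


Find all satisfying assignments: 7 model(s).
Check which variables have the same value in every model.
No variable is fixed across all models.
Backbone size = 0.

0


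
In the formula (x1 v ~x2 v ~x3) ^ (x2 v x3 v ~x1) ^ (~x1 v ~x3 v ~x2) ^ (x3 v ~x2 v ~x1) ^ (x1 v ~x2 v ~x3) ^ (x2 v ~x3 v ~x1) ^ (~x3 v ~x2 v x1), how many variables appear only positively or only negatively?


A pure literal appears in only one polarity across all clauses.
No pure literals found.
Count = 0.

0


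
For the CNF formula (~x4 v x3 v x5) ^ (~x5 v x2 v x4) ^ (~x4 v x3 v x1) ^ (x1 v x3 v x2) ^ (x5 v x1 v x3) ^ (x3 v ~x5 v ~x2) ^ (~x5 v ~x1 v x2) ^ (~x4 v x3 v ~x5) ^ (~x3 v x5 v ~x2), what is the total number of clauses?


Each group enclosed in parentheses joined by ^ is one clause.
Counting the conjuncts: 9 clauses.

9


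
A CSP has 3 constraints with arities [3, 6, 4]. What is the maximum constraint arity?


The arities are: 3, 6, 4.
Scan for the maximum value.
Maximum arity = 6.

6


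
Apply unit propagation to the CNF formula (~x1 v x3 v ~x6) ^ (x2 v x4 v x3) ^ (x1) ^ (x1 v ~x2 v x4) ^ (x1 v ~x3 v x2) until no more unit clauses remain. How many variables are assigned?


Unit propagation repeatedly assigns the literal in any unit clause, then simplifies.
Assignments in order: x1 = T.
No further unit clauses remain.
Total variables assigned = 1.

1


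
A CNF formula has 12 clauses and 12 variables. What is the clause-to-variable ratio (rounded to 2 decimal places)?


Clause-to-variable ratio = clauses / variables.
12 / 12 = 1.0.

1.0


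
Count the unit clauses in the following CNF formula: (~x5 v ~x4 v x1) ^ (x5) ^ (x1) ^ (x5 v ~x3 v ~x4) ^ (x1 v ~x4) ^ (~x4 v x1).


A unit clause contains exactly one literal.
Unit clauses found: (x5), (x1).
Count = 2.

2


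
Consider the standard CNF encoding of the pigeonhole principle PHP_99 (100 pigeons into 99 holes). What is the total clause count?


The PHP encoding has two parts:
1) At-least-one-hole clauses: 100 (one per pigeon, each with 99 literals).
2) At-most-one-pigeon-per-hole clauses: 99 holes * C(100,2) = 99 * 4950 = 490050.
Total clauses = 100 + 490050 = 490150.

490150


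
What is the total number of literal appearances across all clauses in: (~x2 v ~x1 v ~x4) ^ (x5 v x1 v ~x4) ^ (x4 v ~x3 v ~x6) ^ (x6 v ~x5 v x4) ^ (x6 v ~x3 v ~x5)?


Clause lengths: 3, 3, 3, 3, 3.
Sum = 3 + 3 + 3 + 3 + 3 = 15.

15


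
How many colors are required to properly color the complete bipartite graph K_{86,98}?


K_{86,98} is bipartite by definition: the two parts are independent sets, with every edge crossing between them.
Color all vertices in one part with color 1 and all vertices in the other part with color 2.
Since the graph has at least one edge, one color does not suffice.
Chromatic number = 2.

2


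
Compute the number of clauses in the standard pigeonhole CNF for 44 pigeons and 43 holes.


The PHP encoding has two parts:
1) At-least-one-hole clauses: 44 (one per pigeon, each with 43 literals).
2) At-most-one-pigeon-per-hole clauses: 43 holes * C(44,2) = 43 * 946 = 40678.
Total clauses = 44 + 40678 = 40722.

40722


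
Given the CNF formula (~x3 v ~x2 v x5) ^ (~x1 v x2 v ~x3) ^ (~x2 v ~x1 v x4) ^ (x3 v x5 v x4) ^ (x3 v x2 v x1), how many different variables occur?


Identify each distinct variable in the formula.
Variables found: x1, x2, x3, x4, x5.
Total distinct variables = 5.

5


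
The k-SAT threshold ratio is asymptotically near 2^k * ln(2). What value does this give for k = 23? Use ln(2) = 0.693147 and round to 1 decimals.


Using the asymptotic formula: threshold ~ 2^k * ln(2).
2^23 = 8388608.
8388608 * 0.693147 = 5814538.5.

5814538.5


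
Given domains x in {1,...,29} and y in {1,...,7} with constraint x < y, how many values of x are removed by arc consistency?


For the constraint x < y, x needs a supporting value in y's domain.
x can be at most 6 (one less than y's maximum).
Valid x values from domain: 6 out of 29.
Pruned = 29 - 6 = 23.

23


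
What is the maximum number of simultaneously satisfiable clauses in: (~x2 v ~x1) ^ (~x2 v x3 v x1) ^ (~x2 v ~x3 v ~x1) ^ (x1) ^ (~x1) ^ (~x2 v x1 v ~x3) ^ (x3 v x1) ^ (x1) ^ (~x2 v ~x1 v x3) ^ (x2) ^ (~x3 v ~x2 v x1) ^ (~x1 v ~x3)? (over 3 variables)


Enumerate all 8 truth assignments.
For each, count how many of the 12 clauses are satisfied.
The formula is not fully satisfiable, so the maximum is below 12.
Maximum simultaneously satisfiable clauses = 10.

10


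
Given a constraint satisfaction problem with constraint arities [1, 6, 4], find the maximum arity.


The arities are: 1, 6, 4.
Scan for the maximum value.
Maximum arity = 6.

6


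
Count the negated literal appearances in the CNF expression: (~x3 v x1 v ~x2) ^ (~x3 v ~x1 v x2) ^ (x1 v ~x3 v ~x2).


Scan each clause for negated literals.
Clause 1: 2 negative; Clause 2: 2 negative; Clause 3: 2 negative.
Total negative literal occurrences = 6.

6


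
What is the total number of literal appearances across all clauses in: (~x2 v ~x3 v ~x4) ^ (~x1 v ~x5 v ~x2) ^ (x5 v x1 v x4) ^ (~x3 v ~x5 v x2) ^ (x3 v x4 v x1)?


Clause lengths: 3, 3, 3, 3, 3.
Sum = 3 + 3 + 3 + 3 + 3 = 15.

15


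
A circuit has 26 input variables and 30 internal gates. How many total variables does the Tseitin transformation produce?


The Tseitin transformation introduces one auxiliary variable per gate.
Total variables = inputs + gates = 26 + 30 = 56.

56


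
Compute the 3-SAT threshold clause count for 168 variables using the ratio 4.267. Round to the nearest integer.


The 3-SAT phase transition occurs at approximately 4.267 clauses per variable.
m = 4.267 * 168 = 716.856.
Rounded to nearest integer: 717.

717


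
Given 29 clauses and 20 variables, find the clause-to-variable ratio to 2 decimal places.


Clause-to-variable ratio = clauses / variables.
29 / 20 = 1.45.

1.45


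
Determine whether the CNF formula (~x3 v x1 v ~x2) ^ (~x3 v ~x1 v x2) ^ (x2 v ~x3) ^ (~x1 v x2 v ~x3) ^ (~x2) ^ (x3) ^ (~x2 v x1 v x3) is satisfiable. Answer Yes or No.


Check all 8 possible truth assignments.
Number of satisfying assignments found: 0.
The formula is unsatisfiable.

No


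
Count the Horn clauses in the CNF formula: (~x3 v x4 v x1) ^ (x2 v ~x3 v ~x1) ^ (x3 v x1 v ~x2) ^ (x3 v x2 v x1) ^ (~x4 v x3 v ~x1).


A Horn clause has at most one positive literal.
Clause 1: 2 positive lit(s) -> not Horn
Clause 2: 1 positive lit(s) -> Horn
Clause 3: 2 positive lit(s) -> not Horn
Clause 4: 3 positive lit(s) -> not Horn
Clause 5: 1 positive lit(s) -> Horn
Total Horn clauses = 2.

2


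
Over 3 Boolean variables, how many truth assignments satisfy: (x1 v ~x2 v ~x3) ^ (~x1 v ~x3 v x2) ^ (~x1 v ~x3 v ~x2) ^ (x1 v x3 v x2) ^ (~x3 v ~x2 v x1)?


Enumerate all 8 truth assignments over 3 variables.
Test each against every clause.
Satisfying assignments found: 4.

4


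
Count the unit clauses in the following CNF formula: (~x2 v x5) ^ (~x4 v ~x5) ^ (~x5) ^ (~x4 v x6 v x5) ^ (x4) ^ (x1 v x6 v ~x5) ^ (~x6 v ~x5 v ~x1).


A unit clause contains exactly one literal.
Unit clauses found: (~x5), (x4).
Count = 2.

2


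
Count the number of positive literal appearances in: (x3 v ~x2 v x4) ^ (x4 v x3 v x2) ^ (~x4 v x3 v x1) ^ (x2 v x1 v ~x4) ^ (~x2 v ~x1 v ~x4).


Scan each clause for unnegated literals.
Clause 1: 2 positive; Clause 2: 3 positive; Clause 3: 2 positive; Clause 4: 2 positive; Clause 5: 0 positive.
Total positive literal occurrences = 9.

9


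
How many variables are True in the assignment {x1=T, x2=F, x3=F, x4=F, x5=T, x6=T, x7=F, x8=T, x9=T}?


The weight is the number of variables assigned True.
True variables: x1, x5, x6, x8, x9.
Weight = 5.

5


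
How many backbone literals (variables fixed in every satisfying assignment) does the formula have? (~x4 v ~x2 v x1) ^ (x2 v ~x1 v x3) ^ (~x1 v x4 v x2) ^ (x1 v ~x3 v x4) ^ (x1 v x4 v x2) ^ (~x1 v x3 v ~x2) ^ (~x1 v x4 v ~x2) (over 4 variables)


Find all satisfying assignments: 5 model(s).
Check which variables have the same value in every model.
No variable is fixed across all models.
Backbone size = 0.

0


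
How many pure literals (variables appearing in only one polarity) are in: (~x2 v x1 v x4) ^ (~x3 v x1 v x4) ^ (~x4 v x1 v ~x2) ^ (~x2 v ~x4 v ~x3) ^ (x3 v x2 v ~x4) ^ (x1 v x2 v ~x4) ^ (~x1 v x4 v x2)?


A pure literal appears in only one polarity across all clauses.
No pure literals found.
Count = 0.

0


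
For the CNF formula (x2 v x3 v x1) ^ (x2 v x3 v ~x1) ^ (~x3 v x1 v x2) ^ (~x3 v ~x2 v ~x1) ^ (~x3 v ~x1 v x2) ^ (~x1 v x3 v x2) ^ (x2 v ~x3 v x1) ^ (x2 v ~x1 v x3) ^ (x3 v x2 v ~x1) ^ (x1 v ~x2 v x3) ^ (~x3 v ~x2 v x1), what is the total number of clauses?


Each group enclosed in parentheses joined by ^ is one clause.
Counting the conjuncts: 11 clauses.

11


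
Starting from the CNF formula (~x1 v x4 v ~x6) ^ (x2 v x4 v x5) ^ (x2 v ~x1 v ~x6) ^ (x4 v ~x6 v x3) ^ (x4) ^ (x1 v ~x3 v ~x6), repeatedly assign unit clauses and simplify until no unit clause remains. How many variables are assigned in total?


Unit propagation repeatedly assigns the literal in any unit clause, then simplifies.
Assignments in order: x4 = T.
No further unit clauses remain.
Total variables assigned = 1.

1


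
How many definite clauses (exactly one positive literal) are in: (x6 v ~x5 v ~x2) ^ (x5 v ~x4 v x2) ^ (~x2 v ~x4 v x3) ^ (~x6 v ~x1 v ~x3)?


A definite clause has exactly one positive literal.
Clause 1: 1 positive -> definite
Clause 2: 2 positive -> not definite
Clause 3: 1 positive -> definite
Clause 4: 0 positive -> not definite
Definite clause count = 2.

2


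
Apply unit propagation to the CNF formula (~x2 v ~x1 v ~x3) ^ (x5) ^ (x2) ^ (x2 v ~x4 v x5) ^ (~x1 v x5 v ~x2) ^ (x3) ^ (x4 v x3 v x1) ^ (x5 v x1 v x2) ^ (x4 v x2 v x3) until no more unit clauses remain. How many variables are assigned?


Unit propagation repeatedly assigns the literal in any unit clause, then simplifies.
Assignments in order: x5 = T, x2 = T, x3 = T, x1 = F.
No further unit clauses remain.
Total variables assigned = 4.

4


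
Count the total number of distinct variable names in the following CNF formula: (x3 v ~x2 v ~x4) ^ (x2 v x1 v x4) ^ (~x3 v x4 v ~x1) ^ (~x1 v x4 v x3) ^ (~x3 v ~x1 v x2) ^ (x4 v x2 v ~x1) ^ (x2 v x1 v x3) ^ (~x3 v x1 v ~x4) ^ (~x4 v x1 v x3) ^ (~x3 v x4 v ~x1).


Identify each distinct variable in the formula.
Variables found: x1, x2, x3, x4.
Total distinct variables = 4.

4


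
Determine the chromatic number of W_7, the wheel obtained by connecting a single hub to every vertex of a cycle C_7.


W_7 consists of the cycle C_7 together with a hub vertex adjacent to every cycle vertex.
The cycle C_7 needs 3 colors (odd cycle -> 3).
The hub is adjacent to every cycle vertex, so it must receive a new color distinct from all of them.
Chromatic number = 3 + 1 = 4.

4


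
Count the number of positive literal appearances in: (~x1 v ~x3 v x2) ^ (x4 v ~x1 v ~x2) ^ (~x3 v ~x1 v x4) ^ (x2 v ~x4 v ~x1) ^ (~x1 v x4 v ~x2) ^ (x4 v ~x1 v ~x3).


Scan each clause for unnegated literals.
Clause 1: 1 positive; Clause 2: 1 positive; Clause 3: 1 positive; Clause 4: 1 positive; Clause 5: 1 positive; Clause 6: 1 positive.
Total positive literal occurrences = 6.

6


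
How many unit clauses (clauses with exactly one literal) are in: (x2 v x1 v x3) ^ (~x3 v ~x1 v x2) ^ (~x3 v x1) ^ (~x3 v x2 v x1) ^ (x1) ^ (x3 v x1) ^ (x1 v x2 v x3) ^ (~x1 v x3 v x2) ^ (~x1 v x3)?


A unit clause contains exactly one literal.
Unit clauses found: (x1).
Count = 1.

1


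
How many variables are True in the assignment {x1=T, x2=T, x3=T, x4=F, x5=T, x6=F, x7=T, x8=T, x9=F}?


The weight is the number of variables assigned True.
True variables: x1, x2, x3, x5, x7, x8.
Weight = 6.

6


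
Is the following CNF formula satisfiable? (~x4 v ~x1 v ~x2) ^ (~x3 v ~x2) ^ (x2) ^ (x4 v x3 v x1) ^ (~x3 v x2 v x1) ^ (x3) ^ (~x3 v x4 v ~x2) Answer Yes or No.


Check all 16 possible truth assignments.
Number of satisfying assignments found: 0.
The formula is unsatisfiable.

No


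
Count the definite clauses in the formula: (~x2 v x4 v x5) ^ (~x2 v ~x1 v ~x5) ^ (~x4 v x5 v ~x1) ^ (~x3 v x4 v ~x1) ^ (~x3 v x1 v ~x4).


A definite clause has exactly one positive literal.
Clause 1: 2 positive -> not definite
Clause 2: 0 positive -> not definite
Clause 3: 1 positive -> definite
Clause 4: 1 positive -> definite
Clause 5: 1 positive -> definite
Definite clause count = 3.

3


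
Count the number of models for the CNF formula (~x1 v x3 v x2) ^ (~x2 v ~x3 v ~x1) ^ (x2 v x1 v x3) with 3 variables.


Enumerate all 8 truth assignments over 3 variables.
Test each against every clause.
Satisfying assignments found: 5.

5


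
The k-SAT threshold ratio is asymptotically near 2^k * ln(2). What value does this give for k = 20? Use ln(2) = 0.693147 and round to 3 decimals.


Using the asymptotic formula: threshold ~ 2^k * ln(2).
2^20 = 1048576.
1048576 * 0.693147 = 726817.309.

726817.309


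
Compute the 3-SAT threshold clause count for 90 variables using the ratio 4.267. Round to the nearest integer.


The 3-SAT phase transition occurs at approximately 4.267 clauses per variable.
m = 4.267 * 90 = 384.03.
Rounded to nearest integer: 384.

384


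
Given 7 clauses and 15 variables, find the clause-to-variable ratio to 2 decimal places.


Clause-to-variable ratio = clauses / variables.
7 / 15 = 0.47.

0.47


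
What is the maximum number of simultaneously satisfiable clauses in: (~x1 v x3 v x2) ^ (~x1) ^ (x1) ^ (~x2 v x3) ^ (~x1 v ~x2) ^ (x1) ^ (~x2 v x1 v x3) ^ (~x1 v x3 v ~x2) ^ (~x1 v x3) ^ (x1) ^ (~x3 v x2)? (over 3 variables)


Enumerate all 8 truth assignments.
For each, count how many of the 11 clauses are satisfied.
The formula is not fully satisfiable, so the maximum is below 11.
Maximum simultaneously satisfiable clauses = 9.

9


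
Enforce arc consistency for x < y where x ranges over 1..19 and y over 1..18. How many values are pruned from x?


For the constraint x < y, x needs a supporting value in y's domain.
x can be at most 17 (one less than y's maximum).
Valid x values from domain: 17 out of 19.
Pruned = 19 - 17 = 2.

2


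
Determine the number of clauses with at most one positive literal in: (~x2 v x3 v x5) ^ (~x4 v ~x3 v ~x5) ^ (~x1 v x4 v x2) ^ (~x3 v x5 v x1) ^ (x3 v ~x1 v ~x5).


A Horn clause has at most one positive literal.
Clause 1: 2 positive lit(s) -> not Horn
Clause 2: 0 positive lit(s) -> Horn
Clause 3: 2 positive lit(s) -> not Horn
Clause 4: 2 positive lit(s) -> not Horn
Clause 5: 1 positive lit(s) -> Horn
Total Horn clauses = 2.

2


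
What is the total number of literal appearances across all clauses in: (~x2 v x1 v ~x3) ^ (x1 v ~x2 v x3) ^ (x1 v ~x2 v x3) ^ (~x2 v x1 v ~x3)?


Clause lengths: 3, 3, 3, 3.
Sum = 3 + 3 + 3 + 3 = 12.

12


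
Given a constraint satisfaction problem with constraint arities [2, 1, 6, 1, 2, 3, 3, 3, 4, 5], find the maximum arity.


The arities are: 2, 1, 6, 1, 2, 3, 3, 3, 4, 5.
Scan for the maximum value.
Maximum arity = 6.

6


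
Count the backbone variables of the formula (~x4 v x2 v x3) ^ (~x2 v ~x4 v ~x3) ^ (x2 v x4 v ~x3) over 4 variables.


Find all satisfying assignments: 10 model(s).
Check which variables have the same value in every model.
No variable is fixed across all models.
Backbone size = 0.

0


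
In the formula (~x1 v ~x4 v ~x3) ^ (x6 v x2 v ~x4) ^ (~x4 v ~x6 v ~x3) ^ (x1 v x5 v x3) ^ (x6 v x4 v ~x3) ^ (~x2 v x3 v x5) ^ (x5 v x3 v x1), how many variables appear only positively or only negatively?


A pure literal appears in only one polarity across all clauses.
Pure literals: x5 (positive only).
Count = 1.

1


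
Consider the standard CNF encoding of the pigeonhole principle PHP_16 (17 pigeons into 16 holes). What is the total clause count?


The PHP encoding has two parts:
1) At-least-one-hole clauses: 17 (one per pigeon, each with 16 literals).
2) At-most-one-pigeon-per-hole clauses: 16 holes * C(17,2) = 16 * 136 = 2176.
Total clauses = 17 + 2176 = 2193.

2193


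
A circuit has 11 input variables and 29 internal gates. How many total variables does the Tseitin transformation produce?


The Tseitin transformation introduces one auxiliary variable per gate.
Total variables = inputs + gates = 11 + 29 = 40.

40


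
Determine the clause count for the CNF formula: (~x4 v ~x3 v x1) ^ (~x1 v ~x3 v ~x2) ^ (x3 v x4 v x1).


Each group enclosed in parentheses joined by ^ is one clause.
Counting the conjuncts: 3 clauses.

3


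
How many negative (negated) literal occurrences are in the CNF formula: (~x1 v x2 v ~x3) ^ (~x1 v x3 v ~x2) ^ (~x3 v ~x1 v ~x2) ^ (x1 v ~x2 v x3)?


Scan each clause for negated literals.
Clause 1: 2 negative; Clause 2: 2 negative; Clause 3: 3 negative; Clause 4: 1 negative.
Total negative literal occurrences = 8.

8


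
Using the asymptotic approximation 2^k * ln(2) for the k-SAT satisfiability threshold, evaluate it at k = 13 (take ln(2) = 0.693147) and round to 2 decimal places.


Using the asymptotic formula: threshold ~ 2^k * ln(2).
2^13 = 8192.
8192 * 0.693147 = 5678.26.

5678.26


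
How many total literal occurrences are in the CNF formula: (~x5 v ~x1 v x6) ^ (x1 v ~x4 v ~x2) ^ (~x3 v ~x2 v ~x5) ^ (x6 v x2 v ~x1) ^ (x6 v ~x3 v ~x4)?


Clause lengths: 3, 3, 3, 3, 3.
Sum = 3 + 3 + 3 + 3 + 3 = 15.

15


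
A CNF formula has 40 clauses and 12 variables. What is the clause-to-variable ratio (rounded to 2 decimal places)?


Clause-to-variable ratio = clauses / variables.
40 / 12 = 3.33.

3.33


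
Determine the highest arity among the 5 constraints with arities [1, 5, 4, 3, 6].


The arities are: 1, 5, 4, 3, 6.
Scan for the maximum value.
Maximum arity = 6.

6


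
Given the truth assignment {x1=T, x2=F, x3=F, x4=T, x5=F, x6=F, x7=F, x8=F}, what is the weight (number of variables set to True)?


The weight is the number of variables assigned True.
True variables: x1, x4.
Weight = 2.

2


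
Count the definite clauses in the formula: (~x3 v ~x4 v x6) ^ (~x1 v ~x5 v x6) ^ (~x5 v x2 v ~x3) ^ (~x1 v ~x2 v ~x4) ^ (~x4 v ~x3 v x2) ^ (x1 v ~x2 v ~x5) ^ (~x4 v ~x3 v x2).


A definite clause has exactly one positive literal.
Clause 1: 1 positive -> definite
Clause 2: 1 positive -> definite
Clause 3: 1 positive -> definite
Clause 4: 0 positive -> not definite
Clause 5: 1 positive -> definite
Clause 6: 1 positive -> definite
Clause 7: 1 positive -> definite
Definite clause count = 6.

6


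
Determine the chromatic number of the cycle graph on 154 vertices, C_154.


A cycle on an even number of vertices is bipartite: alternate two colors around the cycle.
Since 154 is even, two colors suffice, and at least two are needed because the graph has edges.
Chromatic number = 2.

2


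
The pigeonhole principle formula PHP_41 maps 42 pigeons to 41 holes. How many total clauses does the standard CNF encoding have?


The PHP encoding has two parts:
1) At-least-one-hole clauses: 42 (one per pigeon, each with 41 literals).
2) At-most-one-pigeon-per-hole clauses: 41 holes * C(42,2) = 41 * 861 = 35301.
Total clauses = 42 + 35301 = 35343.

35343


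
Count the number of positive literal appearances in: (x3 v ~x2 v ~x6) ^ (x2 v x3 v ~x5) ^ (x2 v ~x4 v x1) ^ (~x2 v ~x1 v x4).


Scan each clause for unnegated literals.
Clause 1: 1 positive; Clause 2: 2 positive; Clause 3: 2 positive; Clause 4: 1 positive.
Total positive literal occurrences = 6.

6


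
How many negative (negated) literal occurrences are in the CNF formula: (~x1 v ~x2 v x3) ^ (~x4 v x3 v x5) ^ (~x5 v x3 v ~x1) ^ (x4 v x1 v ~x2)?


Scan each clause for negated literals.
Clause 1: 2 negative; Clause 2: 1 negative; Clause 3: 2 negative; Clause 4: 1 negative.
Total negative literal occurrences = 6.

6


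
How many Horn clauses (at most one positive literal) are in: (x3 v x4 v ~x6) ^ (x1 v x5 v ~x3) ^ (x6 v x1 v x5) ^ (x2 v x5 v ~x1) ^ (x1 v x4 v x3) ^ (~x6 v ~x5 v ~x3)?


A Horn clause has at most one positive literal.
Clause 1: 2 positive lit(s) -> not Horn
Clause 2: 2 positive lit(s) -> not Horn
Clause 3: 3 positive lit(s) -> not Horn
Clause 4: 2 positive lit(s) -> not Horn
Clause 5: 3 positive lit(s) -> not Horn
Clause 6: 0 positive lit(s) -> Horn
Total Horn clauses = 1.

1


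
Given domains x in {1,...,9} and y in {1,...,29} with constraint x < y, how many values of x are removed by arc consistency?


For the constraint x < y, x needs a supporting value in y's domain.
x can be at most 28 (one less than y's maximum).
Valid x values from domain: 9 out of 9.
Pruned = 9 - 9 = 0.

0


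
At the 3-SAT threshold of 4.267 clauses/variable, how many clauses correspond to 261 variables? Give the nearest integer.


The 3-SAT phase transition occurs at approximately 4.267 clauses per variable.
m = 4.267 * 261 = 1113.687.
Rounded to nearest integer: 1114.

1114


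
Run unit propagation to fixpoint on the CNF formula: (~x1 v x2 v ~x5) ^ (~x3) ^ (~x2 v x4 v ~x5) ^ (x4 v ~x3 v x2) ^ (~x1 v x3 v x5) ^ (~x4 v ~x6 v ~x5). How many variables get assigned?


Unit propagation repeatedly assigns the literal in any unit clause, then simplifies.
Assignments in order: x3 = F.
No further unit clauses remain.
Total variables assigned = 1.

1


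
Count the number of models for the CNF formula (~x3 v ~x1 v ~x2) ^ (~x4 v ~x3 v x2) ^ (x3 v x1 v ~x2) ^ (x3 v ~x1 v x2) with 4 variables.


Enumerate all 16 truth assignments over 4 variables.
Test each against every clause.
Satisfying assignments found: 8.

8


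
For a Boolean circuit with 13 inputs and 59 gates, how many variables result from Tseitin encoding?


The Tseitin transformation introduces one auxiliary variable per gate.
Total variables = inputs + gates = 13 + 59 = 72.

72


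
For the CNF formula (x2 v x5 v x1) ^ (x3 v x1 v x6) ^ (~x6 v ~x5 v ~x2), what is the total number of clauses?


Each group enclosed in parentheses joined by ^ is one clause.
Counting the conjuncts: 3 clauses.

3


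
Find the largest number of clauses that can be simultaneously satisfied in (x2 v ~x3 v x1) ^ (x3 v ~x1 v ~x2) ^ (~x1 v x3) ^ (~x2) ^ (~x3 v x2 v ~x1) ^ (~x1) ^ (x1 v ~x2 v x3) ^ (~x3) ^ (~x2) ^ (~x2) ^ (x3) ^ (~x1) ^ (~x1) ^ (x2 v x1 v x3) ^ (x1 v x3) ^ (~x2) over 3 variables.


Enumerate all 8 truth assignments.
For each, count how many of the 16 clauses are satisfied.
The formula is not fully satisfiable, so the maximum is below 16.
Maximum simultaneously satisfiable clauses = 14.

14


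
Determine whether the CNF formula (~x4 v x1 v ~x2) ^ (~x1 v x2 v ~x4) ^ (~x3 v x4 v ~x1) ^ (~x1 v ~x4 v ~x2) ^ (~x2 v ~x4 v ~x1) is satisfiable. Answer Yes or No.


Check all 16 possible truth assignments.
Number of satisfying assignments found: 8.
The formula is satisfiable.

Yes


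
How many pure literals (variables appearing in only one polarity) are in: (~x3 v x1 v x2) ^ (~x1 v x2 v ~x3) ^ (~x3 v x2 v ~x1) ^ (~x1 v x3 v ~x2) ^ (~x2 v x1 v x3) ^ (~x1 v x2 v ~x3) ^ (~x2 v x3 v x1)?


A pure literal appears in only one polarity across all clauses.
No pure literals found.
Count = 0.

0


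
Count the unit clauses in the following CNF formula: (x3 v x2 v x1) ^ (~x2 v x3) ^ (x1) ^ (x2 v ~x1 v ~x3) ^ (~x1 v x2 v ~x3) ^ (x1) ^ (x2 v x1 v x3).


A unit clause contains exactly one literal.
Unit clauses found: (x1), (x1).
Count = 2.

2


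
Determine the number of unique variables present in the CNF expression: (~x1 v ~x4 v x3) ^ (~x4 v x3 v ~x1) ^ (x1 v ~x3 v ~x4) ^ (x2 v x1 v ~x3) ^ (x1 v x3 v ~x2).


Identify each distinct variable in the formula.
Variables found: x1, x2, x3, x4.
Total distinct variables = 4.

4


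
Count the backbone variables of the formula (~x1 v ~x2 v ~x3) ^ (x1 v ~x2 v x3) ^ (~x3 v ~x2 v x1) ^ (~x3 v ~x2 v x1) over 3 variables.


Find all satisfying assignments: 5 model(s).
Check which variables have the same value in every model.
No variable is fixed across all models.
Backbone size = 0.

0


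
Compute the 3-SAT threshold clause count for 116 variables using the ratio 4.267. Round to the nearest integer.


The 3-SAT phase transition occurs at approximately 4.267 clauses per variable.
m = 4.267 * 116 = 494.972.
Rounded to nearest integer: 495.

495


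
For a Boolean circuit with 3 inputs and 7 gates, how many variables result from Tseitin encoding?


The Tseitin transformation introduces one auxiliary variable per gate.
Total variables = inputs + gates = 3 + 7 = 10.

10


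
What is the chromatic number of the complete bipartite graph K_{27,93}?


K_{27,93} is bipartite by definition: the two parts are independent sets, with every edge crossing between them.
Color all vertices in one part with color 1 and all vertices in the other part with color 2.
Since the graph has at least one edge, one color does not suffice.
Chromatic number = 2.

2


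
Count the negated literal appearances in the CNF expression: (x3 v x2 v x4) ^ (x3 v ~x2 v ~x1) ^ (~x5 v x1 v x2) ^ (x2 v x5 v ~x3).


Scan each clause for negated literals.
Clause 1: 0 negative; Clause 2: 2 negative; Clause 3: 1 negative; Clause 4: 1 negative.
Total negative literal occurrences = 4.

4


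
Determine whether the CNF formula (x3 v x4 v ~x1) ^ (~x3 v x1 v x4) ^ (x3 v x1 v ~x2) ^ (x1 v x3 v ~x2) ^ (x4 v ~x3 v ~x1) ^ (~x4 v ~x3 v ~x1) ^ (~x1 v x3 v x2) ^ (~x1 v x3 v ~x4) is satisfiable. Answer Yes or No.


Check all 16 possible truth assignments.
Number of satisfying assignments found: 4.
The formula is satisfiable.

Yes


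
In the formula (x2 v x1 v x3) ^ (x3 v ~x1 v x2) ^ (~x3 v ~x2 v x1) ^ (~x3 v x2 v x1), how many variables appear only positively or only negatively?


A pure literal appears in only one polarity across all clauses.
No pure literals found.
Count = 0.

0


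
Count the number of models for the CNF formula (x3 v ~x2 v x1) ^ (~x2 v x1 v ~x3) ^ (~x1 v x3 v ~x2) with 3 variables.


Enumerate all 8 truth assignments over 3 variables.
Test each against every clause.
Satisfying assignments found: 5.

5


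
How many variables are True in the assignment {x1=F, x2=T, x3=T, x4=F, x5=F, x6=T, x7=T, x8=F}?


The weight is the number of variables assigned True.
True variables: x2, x3, x6, x7.
Weight = 4.

4


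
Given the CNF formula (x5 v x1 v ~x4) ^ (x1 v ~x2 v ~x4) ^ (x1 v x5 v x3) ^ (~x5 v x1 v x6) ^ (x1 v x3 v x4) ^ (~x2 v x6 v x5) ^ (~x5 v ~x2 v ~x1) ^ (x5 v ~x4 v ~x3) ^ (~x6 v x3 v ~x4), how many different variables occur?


Identify each distinct variable in the formula.
Variables found: x1, x2, x3, x4, x5, x6.
Total distinct variables = 6.

6


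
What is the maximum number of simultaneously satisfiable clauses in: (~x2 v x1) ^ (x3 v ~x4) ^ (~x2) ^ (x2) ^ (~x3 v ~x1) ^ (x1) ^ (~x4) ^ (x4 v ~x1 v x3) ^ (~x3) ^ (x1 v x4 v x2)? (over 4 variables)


Enumerate all 16 truth assignments.
For each, count how many of the 10 clauses are satisfied.
The formula is not fully satisfiable, so the maximum is below 10.
Maximum simultaneously satisfiable clauses = 8.

8


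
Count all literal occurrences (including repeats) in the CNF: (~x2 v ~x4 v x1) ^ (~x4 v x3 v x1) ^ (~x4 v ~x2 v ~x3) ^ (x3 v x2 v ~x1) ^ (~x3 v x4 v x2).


Clause lengths: 3, 3, 3, 3, 3.
Sum = 3 + 3 + 3 + 3 + 3 = 15.

15


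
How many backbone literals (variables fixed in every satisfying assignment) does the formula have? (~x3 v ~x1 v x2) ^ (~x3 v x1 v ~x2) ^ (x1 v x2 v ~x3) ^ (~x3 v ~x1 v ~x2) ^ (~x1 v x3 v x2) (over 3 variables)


Find all satisfying assignments: 3 model(s).
Check which variables have the same value in every model.
Fixed variables: x3=F.
Backbone size = 1.

1


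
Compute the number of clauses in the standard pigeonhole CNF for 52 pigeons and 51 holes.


The PHP encoding has two parts:
1) At-least-one-hole clauses: 52 (one per pigeon, each with 51 literals).
2) At-most-one-pigeon-per-hole clauses: 51 holes * C(52,2) = 51 * 1326 = 67626.
Total clauses = 52 + 67626 = 67678.

67678


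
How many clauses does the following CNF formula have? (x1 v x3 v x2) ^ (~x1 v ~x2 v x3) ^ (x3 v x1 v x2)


Each group enclosed in parentheses joined by ^ is one clause.
Counting the conjuncts: 3 clauses.

3


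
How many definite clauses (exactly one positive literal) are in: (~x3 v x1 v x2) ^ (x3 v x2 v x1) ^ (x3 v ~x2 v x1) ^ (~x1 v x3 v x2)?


A definite clause has exactly one positive literal.
Clause 1: 2 positive -> not definite
Clause 2: 3 positive -> not definite
Clause 3: 2 positive -> not definite
Clause 4: 2 positive -> not definite
Definite clause count = 0.

0


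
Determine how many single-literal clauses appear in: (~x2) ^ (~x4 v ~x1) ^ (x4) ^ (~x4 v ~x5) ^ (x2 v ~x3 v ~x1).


A unit clause contains exactly one literal.
Unit clauses found: (~x2), (x4).
Count = 2.

2


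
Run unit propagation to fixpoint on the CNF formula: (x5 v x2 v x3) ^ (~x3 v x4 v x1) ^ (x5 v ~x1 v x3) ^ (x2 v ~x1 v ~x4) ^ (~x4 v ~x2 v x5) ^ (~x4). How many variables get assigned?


Unit propagation repeatedly assigns the literal in any unit clause, then simplifies.
Assignments in order: x4 = F.
No further unit clauses remain.
Total variables assigned = 1.

1


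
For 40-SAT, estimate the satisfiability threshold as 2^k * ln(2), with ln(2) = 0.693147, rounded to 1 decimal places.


Using the asymptotic formula: threshold ~ 2^k * ln(2).
2^40 = 1099511627776.
1099511627776 * 0.693147 = 762123186258.1.

762123186258.1


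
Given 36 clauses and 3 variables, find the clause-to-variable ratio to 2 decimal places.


Clause-to-variable ratio = clauses / variables.
36 / 3 = 12.0.

12.0


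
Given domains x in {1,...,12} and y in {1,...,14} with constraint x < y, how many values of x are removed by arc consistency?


For the constraint x < y, x needs a supporting value in y's domain.
x can be at most 13 (one less than y's maximum).
Valid x values from domain: 12 out of 12.
Pruned = 12 - 12 = 0.

0


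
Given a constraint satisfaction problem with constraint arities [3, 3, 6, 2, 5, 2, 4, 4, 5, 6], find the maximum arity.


The arities are: 3, 3, 6, 2, 5, 2, 4, 4, 5, 6.
Scan for the maximum value.
Maximum arity = 6.

6


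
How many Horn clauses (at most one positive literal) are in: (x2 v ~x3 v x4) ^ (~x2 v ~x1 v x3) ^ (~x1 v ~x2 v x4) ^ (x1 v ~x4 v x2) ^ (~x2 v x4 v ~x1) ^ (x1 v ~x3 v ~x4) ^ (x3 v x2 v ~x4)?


A Horn clause has at most one positive literal.
Clause 1: 2 positive lit(s) -> not Horn
Clause 2: 1 positive lit(s) -> Horn
Clause 3: 1 positive lit(s) -> Horn
Clause 4: 2 positive lit(s) -> not Horn
Clause 5: 1 positive lit(s) -> Horn
Clause 6: 1 positive lit(s) -> Horn
Clause 7: 2 positive lit(s) -> not Horn
Total Horn clauses = 4.

4


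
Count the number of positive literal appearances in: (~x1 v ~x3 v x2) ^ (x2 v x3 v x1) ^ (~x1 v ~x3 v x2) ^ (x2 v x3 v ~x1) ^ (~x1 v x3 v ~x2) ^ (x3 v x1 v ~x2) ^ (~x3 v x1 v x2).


Scan each clause for unnegated literals.
Clause 1: 1 positive; Clause 2: 3 positive; Clause 3: 1 positive; Clause 4: 2 positive; Clause 5: 1 positive; Clause 6: 2 positive; Clause 7: 2 positive.
Total positive literal occurrences = 12.

12


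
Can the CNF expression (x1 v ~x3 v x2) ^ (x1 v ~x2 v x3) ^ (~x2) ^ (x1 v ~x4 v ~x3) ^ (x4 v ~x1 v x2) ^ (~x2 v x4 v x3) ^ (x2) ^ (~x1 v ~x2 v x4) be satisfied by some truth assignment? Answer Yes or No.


Check all 16 possible truth assignments.
Number of satisfying assignments found: 0.
The formula is unsatisfiable.

No


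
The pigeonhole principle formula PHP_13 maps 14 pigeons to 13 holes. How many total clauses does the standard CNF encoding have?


The PHP encoding has two parts:
1) At-least-one-hole clauses: 14 (one per pigeon, each with 13 literals).
2) At-most-one-pigeon-per-hole clauses: 13 holes * C(14,2) = 13 * 91 = 1183.
Total clauses = 14 + 1183 = 1197.

1197


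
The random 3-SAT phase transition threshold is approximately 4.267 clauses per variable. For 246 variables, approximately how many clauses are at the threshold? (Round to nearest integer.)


The 3-SAT phase transition occurs at approximately 4.267 clauses per variable.
m = 4.267 * 246 = 1049.682.
Rounded to nearest integer: 1050.

1050


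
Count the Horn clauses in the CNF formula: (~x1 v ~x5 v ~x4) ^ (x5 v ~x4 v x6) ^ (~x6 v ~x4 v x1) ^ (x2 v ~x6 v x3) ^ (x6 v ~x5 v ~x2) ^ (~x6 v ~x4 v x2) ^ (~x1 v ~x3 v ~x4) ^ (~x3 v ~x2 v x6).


A Horn clause has at most one positive literal.
Clause 1: 0 positive lit(s) -> Horn
Clause 2: 2 positive lit(s) -> not Horn
Clause 3: 1 positive lit(s) -> Horn
Clause 4: 2 positive lit(s) -> not Horn
Clause 5: 1 positive lit(s) -> Horn
Clause 6: 1 positive lit(s) -> Horn
Clause 7: 0 positive lit(s) -> Horn
Clause 8: 1 positive lit(s) -> Horn
Total Horn clauses = 6.

6


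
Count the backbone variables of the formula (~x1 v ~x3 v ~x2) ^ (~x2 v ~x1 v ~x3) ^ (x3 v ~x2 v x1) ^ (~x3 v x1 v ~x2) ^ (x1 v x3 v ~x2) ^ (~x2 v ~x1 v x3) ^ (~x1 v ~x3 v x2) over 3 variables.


Find all satisfying assignments: 3 model(s).
Check which variables have the same value in every model.
Fixed variables: x2=F.
Backbone size = 1.

1
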